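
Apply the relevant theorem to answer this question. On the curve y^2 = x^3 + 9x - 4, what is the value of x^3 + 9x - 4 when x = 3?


Compute x^3 + 9x - 4 at x = 3:
x^3 = 3^3 = 27
9*x = 9*3 = 27
Sum: 27 + 27 - 4 = 50

50


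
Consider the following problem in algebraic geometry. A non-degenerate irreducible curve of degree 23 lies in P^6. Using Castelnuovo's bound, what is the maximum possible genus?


Castelnuovo's bound: write d - 1 = m(r-1) + epsilon with 0 <= epsilon < r-1.
d - 1 = 23 - 1 = 22
r - 1 = 6 - 1 = 5
22 = 4*5 + 2, so m = 4, epsilon = 2
pi(d, r) = m(m-1)(r-1)/2 + m*epsilon
= 4*3*5/2 + 4*2
= 60/2 + 8
= 30 + 8 = 38

38


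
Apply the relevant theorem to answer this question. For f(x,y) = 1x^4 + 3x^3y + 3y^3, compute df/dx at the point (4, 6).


df/dx = 4*1*x^3 + 3*3*x^2*y
At (4,6): 4*1*4^3 + 3*3*4^2*6
= 256 + 864
= 1120

1120


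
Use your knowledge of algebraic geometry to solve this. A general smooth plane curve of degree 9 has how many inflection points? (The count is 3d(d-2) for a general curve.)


For a general smooth plane curve C of degree d, the inflection points are
the intersection of C with its Hessian curve, which has degree 3(d-2).
By Bezout, the total intersection number is d * 3(d-2) = 9 * 21 = 189.
For a general curve every flex is ordinary, so each contributes
multiplicity 1 to C·Hess(C), and the number of distinct inflection
points is 3d(d-2).
Inflection points = 3*9*(9-2) = 3*9*7 = 189

189


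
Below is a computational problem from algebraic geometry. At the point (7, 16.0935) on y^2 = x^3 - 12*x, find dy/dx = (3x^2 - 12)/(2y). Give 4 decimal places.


Using implicit differentiation of y^2 = x^3 - 12*x:
2y * dy/dx = 3x^2 - 12
dy/dx = (3x^2 - 12)/(2y)
Numerator: 3*7^2 - 12 = 135
Denominator: 2*16.0935 = 32.187
dy/dx = 135/32.187 = 4.1942

4.1942


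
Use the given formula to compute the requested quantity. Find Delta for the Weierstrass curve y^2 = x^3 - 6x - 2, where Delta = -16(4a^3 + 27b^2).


Compute each component:
4a^3 = 4*(-6)^3 = 4*(-216) = -864
27b^2 = 27*(-2)^2 = 27*4 = 108
4a^3 + 27b^2 = -864 + 108 = -756
Delta = -16*(-756) = 12096

12096


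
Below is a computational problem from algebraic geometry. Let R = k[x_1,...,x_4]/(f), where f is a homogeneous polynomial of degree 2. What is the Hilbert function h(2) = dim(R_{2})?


For R = k[x_1,...,x_n]/(f) with f homogeneous of degree e:
The Hilbert series is (1 - t^e)/(1 - t)^n.
So h(d) = C(d+n-1, n-1) - C(d-e+n-1, n-1) for d >= e.
With n=4, e=2, d=2:
C(2+4-1, 4-1) = C(5, 3) = 10
C(2-2+4-1, 4-1) = C(3, 3) = 1
h(2) = 10 - 1 = 9

9


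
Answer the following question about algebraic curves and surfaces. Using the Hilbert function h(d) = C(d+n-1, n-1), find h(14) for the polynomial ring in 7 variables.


The Hilbert function for the polynomial ring in 7 variables is:
h(d) = C(d+n-1, n-1)
h(14) = C(14+7-1, 7-1) = C(20, 6)
= 20! / (6! * 14!)
= 38760

38760


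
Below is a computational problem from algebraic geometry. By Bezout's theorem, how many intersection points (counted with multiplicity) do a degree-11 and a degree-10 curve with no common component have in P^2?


Bezout's theorem states the intersection count equals the product of degrees.
Intersection count = 11 * 10 = 110

110


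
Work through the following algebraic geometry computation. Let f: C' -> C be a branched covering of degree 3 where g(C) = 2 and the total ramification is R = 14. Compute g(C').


Riemann-Hurwitz formula: 2g' - 2 = d(2g - 2) + R
Given: d = 3, g = 2, R = 14
2g' - 2 = 3*(2*2 - 2) + 14
2g' - 2 = 3*2 + 14
2g' - 2 = 6 + 14 = 20
2g' = 22
g' = 11

11


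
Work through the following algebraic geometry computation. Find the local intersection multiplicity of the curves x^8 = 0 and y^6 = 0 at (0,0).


The intersection multiplicity of V(x^a) and V(y^b) at the origin is:
I(O; V(x^8), V(y^6)) = dim_k(k[x,y]/(x^8, y^6))
A basis for k[x,y]/(x^8, y^6) is the set of monomials x^i * y^j
where 0 <= i < 8 and 0 <= j < 6.
The number of such monomials is 8 * 6 = 48

48


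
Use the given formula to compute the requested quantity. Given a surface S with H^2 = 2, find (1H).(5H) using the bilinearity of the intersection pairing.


Using bilinearity of the intersection pairing on a surface S:
(aH).(bH) = ab * (H.H)
We have H^2 = 2.
D.E = (1H).(5H) = 1*5*2
= 5*2
= 10

10


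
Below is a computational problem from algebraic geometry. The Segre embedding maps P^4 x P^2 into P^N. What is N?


The Segre embedding maps P^m x P^n into P^N via
all products of coordinates from each factor.
N = (m+1)(n+1) - 1
N = (4+1)(2+1) - 1
N = 5*3 - 1
N = 15 - 1 = 14

14


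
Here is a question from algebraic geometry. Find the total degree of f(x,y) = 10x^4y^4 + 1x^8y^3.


Examine each term for its total degree (sum of exponents).
  Term '10x^4y^4' has total degree 4+4 = 8.
  Term '1x^8y^3' has total degree 8+3 = 11.
The maximum total degree among all terms is 11.

11


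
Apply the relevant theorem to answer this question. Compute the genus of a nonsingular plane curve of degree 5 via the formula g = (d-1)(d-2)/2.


Using the genus formula for smooth plane curves:
g = (d-1)(d-2)/2
g = (5-1)(5-2)/2
g = 4*3/2
g = 12/2 = 6

6


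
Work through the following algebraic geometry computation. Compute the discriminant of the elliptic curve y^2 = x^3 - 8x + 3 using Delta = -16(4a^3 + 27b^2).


Compute each component:
4a^3 = 4*(-8)^3 = 4*(-512) = -2048
27b^2 = 27*3^2 = 27*9 = 243
4a^3 + 27b^2 = -2048 + 243 = -1805
Delta = -16*(-1805) = 28880

28880


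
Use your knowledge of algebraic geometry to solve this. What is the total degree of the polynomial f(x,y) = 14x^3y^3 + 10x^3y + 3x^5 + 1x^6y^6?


Examine each term for its total degree (sum of exponents).
  Term '14x^3y^3' has total degree 3+3 = 6.
  Term '10x^3y' has total degree 3+1 = 4.
  Term '3x^5' has total degree 5+0 = 5.
  Term '1x^6y^6' has total degree 6+6 = 12.
The maximum total degree among all terms is 12.

12


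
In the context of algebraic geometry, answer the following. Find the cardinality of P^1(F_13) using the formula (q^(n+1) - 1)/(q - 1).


P^1(F_13) has (q^(n+1) - 1)/(q - 1) points.
= 13^1 + 13^0
= 13 + 1
= 14

14


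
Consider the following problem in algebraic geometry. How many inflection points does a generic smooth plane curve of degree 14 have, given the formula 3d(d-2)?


For a general smooth plane curve C of degree d, the inflection points are
the intersection of C with its Hessian curve, which has degree 3(d-2).
By Bezout, the total intersection number is d * 3(d-2) = 14 * 36 = 504.
For a general curve every flex is ordinary, so each contributes
multiplicity 1 to C·Hess(C), and the number of distinct inflection
points is 3d(d-2).
Inflection points = 3*14*(14-2) = 3*14*12 = 504

504


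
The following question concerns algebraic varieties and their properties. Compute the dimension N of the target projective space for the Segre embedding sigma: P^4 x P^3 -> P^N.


The Segre embedding maps P^m x P^n into P^N via
all products of coordinates from each factor.
N = (m+1)(n+1) - 1
N = (4+1)(3+1) - 1
N = 5*4 - 1
N = 20 - 1 = 19

19


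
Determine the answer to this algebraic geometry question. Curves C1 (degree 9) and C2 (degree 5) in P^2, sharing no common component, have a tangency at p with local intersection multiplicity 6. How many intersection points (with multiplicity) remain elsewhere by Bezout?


By Bezout's theorem, the total intersection number is d1 * d2.
Total = 9 * 5 = 45
Intersection multiplicity at p = 6
Remaining intersections = 45 - 6 = 39

39


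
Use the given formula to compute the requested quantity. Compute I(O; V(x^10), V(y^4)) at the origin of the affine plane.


The intersection multiplicity of V(x^a) and V(y^b) at the origin is:
I(O; V(x^10), V(y^4)) = dim_k(k[x,y]/(x^10, y^4))
A basis for k[x,y]/(x^10, y^4) is the set of monomials x^i * y^j
where 0 <= i < 10 and 0 <= j < 4.
The number of such monomials is 10 * 4 = 40

40


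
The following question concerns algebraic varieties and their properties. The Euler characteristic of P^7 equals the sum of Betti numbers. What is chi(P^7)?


The complex projective space P^7 has one cell in each even real dimension 0, 2, ..., 14.
The cohomology groups are H^{2k}(P^7) = Z for k = 0,...,7, and 0 otherwise.
Euler characteristic = sum of Betti numbers = 1 per even-dimensional cohomology group.
chi(P^7) = 7 + 1 = 8

8


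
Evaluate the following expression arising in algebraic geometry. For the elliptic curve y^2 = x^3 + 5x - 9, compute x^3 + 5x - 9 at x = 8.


Compute x^3 + 5x - 9 at x = 8:
x^3 = 8^3 = 512
5*x = 5*8 = 40
Sum: 512 + 40 - 9 = 543

543


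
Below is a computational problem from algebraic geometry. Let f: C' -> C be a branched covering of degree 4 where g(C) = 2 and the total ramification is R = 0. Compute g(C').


Riemann-Hurwitz formula: 2g' - 2 = d(2g - 2) + R
Given: d = 4, g = 2, R = 0
2g' - 2 = 4*(2*2 - 2) + 0
2g' - 2 = 4*2 + 0
2g' - 2 = 8 + 0 = 8
2g' = 10
g' = 5

5


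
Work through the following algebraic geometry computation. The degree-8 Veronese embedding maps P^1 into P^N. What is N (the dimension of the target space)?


The Veronese embedding v_d: P^n -> P^N maps each point to all
degree-d monomials in n+1 homogeneous coordinates.
N = C(n+d, d) - 1
N = C(1+8, 8) - 1
N = C(9, 8) - 1
C(9, 8) = 9
N = 9 - 1 = 8

8


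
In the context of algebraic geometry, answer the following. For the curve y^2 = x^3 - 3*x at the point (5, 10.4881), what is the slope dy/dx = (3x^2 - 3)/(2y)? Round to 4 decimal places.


Using implicit differentiation of y^2 = x^3 - 3*x:
2y * dy/dx = 3x^2 - 3
dy/dx = (3x^2 - 3)/(2y)
Numerator: 3*5^2 - 3 = 72
Denominator: 2*10.4881 = 20.9762
dy/dx = 72/20.9762 = 3.4325

3.4325


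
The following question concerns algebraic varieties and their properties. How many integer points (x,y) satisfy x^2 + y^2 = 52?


Systematically check integer values of x where x^2 <= 52.
For each valid x, check if 52 - x^2 is a perfect square.
x=4: 52 - 16 = 36, sqrt = 6 (valid)
x=6: 52 - 36 = 16, sqrt = 4 (valid)
Total integer solutions found: 8

8


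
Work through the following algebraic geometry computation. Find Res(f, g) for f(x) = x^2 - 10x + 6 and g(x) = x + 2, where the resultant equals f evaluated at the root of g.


For Res(f, x - c), we evaluate f at x = c.
f(-2) = (-2)^2 - 10*(-2) + 6
= 4 + 20 + 6
= 24 + 6 = 30
Res(f, g) = 30

30


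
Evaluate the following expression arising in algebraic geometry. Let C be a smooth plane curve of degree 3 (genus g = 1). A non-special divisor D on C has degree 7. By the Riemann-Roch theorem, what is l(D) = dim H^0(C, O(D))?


First, compute the genus of a smooth plane curve of degree 3:
g = (d-1)(d-2)/2 = (3-1)(3-2)/2 = 1
For a non-special divisor D (i.e., h^1(D) = 0), Riemann-Roch gives:
l(D) = deg(D) - g + 1
Since deg(D) = 7 >= 2g - 1 = 1, D is non-special.
l(D) = 7 - 1 + 1 = 7

7


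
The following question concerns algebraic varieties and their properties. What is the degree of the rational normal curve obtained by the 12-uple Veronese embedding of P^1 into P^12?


The rational normal curve in P^12 is the image of P^1 under the 12-uple Veronese.
A general hyperplane in P^12 pulls back to a degree-12 form on P^1, which has 12 zeros,
so the curve meets a general hyperplane in 12 points. Degree = 12.

12


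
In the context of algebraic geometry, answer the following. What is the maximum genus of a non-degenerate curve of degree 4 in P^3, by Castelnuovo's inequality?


Castelnuovo's bound: write d - 1 = m(r-1) + epsilon with 0 <= epsilon < r-1.
d - 1 = 4 - 1 = 3
r - 1 = 3 - 1 = 2
3 = 1*2 + 1, so m = 1, epsilon = 1
pi(d, r) = m(m-1)(r-1)/2 + m*epsilon
= 1*0*2/2 + 1*1
= 0/2 + 1
= 0 + 1 = 1

1


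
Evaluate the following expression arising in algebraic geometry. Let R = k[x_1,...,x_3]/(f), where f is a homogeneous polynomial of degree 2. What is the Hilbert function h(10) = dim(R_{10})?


For R = k[x_1,...,x_n]/(f) with f homogeneous of degree e:
The Hilbert series is (1 - t^e)/(1 - t)^n.
So h(d) = C(d+n-1, n-1) - C(d-e+n-1, n-1) for d >= e.
With n=3, e=2, d=10:
C(10+3-1, 3-1) = C(12, 2) = 66
C(10-2+3-1, 3-1) = C(10, 2) = 45
h(10) = 66 - 45 = 21

21


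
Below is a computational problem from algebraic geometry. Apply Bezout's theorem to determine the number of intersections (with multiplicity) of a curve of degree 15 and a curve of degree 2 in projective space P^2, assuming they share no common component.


Bezout's theorem states the intersection count equals the product of degrees.
Intersection count = 15 * 2 = 30

30


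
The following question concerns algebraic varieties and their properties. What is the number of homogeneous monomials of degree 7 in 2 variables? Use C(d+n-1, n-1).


The number of degree-7 monomials in 2 variables is C(d+n-1, n-1).
= C(7+2-1, 2-1) = C(8, 1)
= 8

8


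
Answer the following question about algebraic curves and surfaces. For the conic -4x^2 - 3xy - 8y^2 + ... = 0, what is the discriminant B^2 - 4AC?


The discriminant of a conic Ax^2 + Bxy + Cy^2 + ... = 0 is B^2 - 4AC.
B^2 = (-3)^2 = 9
4AC = 4*(-4)*(-8) = 128
Discriminant = 9 - 128 = -119

-119


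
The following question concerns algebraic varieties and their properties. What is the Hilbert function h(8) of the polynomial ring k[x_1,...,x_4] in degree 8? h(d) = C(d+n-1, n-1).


The Hilbert function for the polynomial ring in 4 variables is:
h(d) = C(d+n-1, n-1)
h(8) = C(8+4-1, 4-1) = C(11, 3)
= 11! / (3! * 8!)
= 165

165


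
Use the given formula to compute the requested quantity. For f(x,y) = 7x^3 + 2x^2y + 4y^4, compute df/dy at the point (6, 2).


df/dy = 2*x^2 + 4*4*y^3
At (6,2): 2*6^2 + 4*4*2^3
= 72 + 128
= 200

200


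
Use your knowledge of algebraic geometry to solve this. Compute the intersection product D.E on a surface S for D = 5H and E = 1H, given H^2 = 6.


Using bilinearity of the intersection pairing on a surface S:
(aH).(bH) = ab * (H.H)
We have H^2 = 6.
D.E = (5H).(1H) = 5*1*6
= 5*6
= 30

30


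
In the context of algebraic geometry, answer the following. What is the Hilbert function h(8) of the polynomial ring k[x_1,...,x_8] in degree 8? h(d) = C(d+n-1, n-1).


The Hilbert function for the polynomial ring in 8 variables is:
h(d) = C(d+n-1, n-1)
h(8) = C(8+8-1, 8-1) = C(15, 7)
= 15! / (7! * 8!)
= 6435

6435


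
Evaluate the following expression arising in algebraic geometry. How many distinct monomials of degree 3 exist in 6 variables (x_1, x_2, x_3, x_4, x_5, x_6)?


The number of degree-3 monomials in 6 variables is C(d+n-1, n-1).
= C(3+6-1, 6-1) = C(8, 5)
= 56

56


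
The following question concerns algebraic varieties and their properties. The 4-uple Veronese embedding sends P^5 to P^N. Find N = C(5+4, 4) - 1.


The Veronese embedding v_d: P^n -> P^N maps each point to all
degree-d monomials in n+1 homogeneous coordinates.
N = C(n+d, d) - 1
N = C(5+4, 4) - 1
N = C(9, 4) - 1
C(9, 4) = 126
N = 126 - 1 = 125

125


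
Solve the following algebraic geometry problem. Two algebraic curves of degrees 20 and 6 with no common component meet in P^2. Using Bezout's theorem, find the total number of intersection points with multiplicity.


Bezout's theorem states the intersection count equals the product of degrees.
Intersection count = 20 * 6 = 120

120


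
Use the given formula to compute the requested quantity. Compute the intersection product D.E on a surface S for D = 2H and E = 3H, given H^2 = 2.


Using bilinearity of the intersection pairing on a surface S:
(aH).(bH) = ab * (H.H)
We have H^2 = 2.
D.E = (2H).(3H) = 2*3*2
= 6*2
= 12

12


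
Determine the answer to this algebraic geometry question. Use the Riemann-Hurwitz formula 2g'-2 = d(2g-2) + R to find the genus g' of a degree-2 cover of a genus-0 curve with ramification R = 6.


Riemann-Hurwitz formula: 2g' - 2 = d(2g - 2) + R
Given: d = 2, g = 0, R = 6
2g' - 2 = 2*(2*0 - 2) + 6
2g' - 2 = 2*(-2) + 6
2g' - 2 = -4 + 6 = 2
2g' = 4
g' = 2

2


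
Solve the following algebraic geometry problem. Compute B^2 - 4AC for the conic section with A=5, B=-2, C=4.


The discriminant of a conic Ax^2 + Bxy + Cy^2 + ... = 0 is B^2 - 4AC.
B^2 = (-2)^2 = 4
4AC = 4*5*4 = 80
Discriminant = 4 - 80 = -76

-76


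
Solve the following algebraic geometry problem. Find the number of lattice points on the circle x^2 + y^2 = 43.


Systematically check integer values of x where x^2 <= 43.
For each valid x, check if 43 - x^2 is a perfect square.
Total integer solutions found: 0

0


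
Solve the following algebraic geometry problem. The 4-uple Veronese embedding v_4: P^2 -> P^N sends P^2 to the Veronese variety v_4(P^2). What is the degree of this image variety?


The Veronese variety v_4(P^2) has degree d^r.
d^r = 4^2 = 16

16


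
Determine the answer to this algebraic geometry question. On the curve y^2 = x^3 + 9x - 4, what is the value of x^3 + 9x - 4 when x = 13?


Compute x^3 + 9x - 4 at x = 13:
x^3 = 13^3 = 2197
9*x = 9*13 = 117
Sum: 2197 + 117 - 4 = 2310

2310


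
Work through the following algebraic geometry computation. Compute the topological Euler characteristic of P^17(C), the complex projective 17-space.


The complex projective space P^17 has one cell in each even real dimension 0, 2, ..., 34.
The cohomology groups are H^{2k}(P^17) = Z for k = 0,...,17, and 0 otherwise.
Euler characteristic = sum of Betti numbers = 1 per even-dimensional cohomology group.
chi(P^17) = 17 + 1 = 18

18


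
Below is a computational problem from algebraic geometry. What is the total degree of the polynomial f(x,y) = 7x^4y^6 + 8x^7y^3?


Examine each term for its total degree (sum of exponents).
  Term '7x^4y^6' has total degree 4+6 = 10.
  Term '8x^7y^3' has total degree 7+3 = 10.
The maximum total degree among all terms is 10.

10


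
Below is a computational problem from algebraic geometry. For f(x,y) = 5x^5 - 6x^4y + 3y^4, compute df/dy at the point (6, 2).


df/dy = (-6)*x^4 + 4*3*y^3
At (6,2): (-6)*6^4 + 4*3*2^3
= -7776 + 96
= -7680

-7680


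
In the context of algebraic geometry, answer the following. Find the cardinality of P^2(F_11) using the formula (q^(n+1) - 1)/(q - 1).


P^2(F_11) has (q^(n+1) - 1)/(q - 1) points.
= 11^2 + 11^1 + 11^0
= 121 + 11 + 1
= 133

133


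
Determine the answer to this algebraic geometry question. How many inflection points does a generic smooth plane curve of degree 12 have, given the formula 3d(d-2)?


For a general smooth plane curve C of degree d, the inflection points are
the intersection of C with its Hessian curve, which has degree 3(d-2).
By Bezout, the total intersection number is d * 3(d-2) = 12 * 30 = 360.
For a general curve every flex is ordinary, so each contributes
multiplicity 1 to C·Hess(C), and the number of distinct inflection
points is 3d(d-2).
Inflection points = 3*12*(12-2) = 3*12*10 = 360

360


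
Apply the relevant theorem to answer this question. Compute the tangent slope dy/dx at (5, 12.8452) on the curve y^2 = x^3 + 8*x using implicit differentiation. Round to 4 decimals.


Using implicit differentiation of y^2 = x^3 + 8*x:
2y * dy/dx = 3x^2 + 8
dy/dx = (3x^2 + 8)/(2y)
Numerator: 3*5^2 + 8 = 83
Denominator: 2*12.8452 = 25.6904
dy/dx = 83/25.6904 = 3.2308

3.2308


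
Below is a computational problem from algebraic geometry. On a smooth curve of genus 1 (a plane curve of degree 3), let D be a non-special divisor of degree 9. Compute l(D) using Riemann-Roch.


First, compute the genus of a smooth plane curve of degree 3:
g = (d-1)(d-2)/2 = (3-1)(3-2)/2 = 1
For a non-special divisor D (i.e., h^1(D) = 0), Riemann-Roch gives:
l(D) = deg(D) - g + 1
Since deg(D) = 9 >= 2g - 1 = 1, D is non-special.
l(D) = 9 - 1 + 1 = 9

9


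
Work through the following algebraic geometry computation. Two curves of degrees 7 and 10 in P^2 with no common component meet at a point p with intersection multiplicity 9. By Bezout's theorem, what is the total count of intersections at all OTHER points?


By Bezout's theorem, the total intersection number is d1 * d2.
Total = 7 * 10 = 70
Intersection multiplicity at p = 9
Remaining intersections = 70 - 9 = 61

61


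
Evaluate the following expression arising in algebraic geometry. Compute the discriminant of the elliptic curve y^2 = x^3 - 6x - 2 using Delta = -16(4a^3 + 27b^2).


Compute each component:
4a^3 = 4*(-6)^3 = 4*(-216) = -864
27b^2 = 27*(-2)^2 = 27*4 = 108
4a^3 + 27b^2 = -864 + 108 = -756
Delta = -16*(-756) = 12096

12096


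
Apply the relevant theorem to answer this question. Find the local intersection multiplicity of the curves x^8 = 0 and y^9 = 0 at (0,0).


The intersection multiplicity of V(x^a) and V(y^b) at the origin is:
I(O; V(x^8), V(y^9)) = dim_k(k[x,y]/(x^8, y^9))
A basis for k[x,y]/(x^8, y^9) is the set of monomials x^i * y^j
where 0 <= i < 8 and 0 <= j < 9.
The number of such monomials is 8 * 9 = 72

72


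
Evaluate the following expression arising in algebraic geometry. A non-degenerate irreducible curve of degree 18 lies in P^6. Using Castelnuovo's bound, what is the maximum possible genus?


Castelnuovo's bound: write d - 1 = m(r-1) + epsilon with 0 <= epsilon < r-1.
d - 1 = 18 - 1 = 17
r - 1 = 6 - 1 = 5
17 = 3*5 + 2, so m = 3, epsilon = 2
pi(d, r) = m(m-1)(r-1)/2 + m*epsilon
= 3*2*5/2 + 3*2
= 30/2 + 6
= 15 + 6 = 21

21


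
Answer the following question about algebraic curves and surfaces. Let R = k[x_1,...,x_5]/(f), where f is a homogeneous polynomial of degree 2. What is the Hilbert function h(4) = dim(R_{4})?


For R = k[x_1,...,x_n]/(f) with f homogeneous of degree e:
The Hilbert series is (1 - t^e)/(1 - t)^n.
So h(d) = C(d+n-1, n-1) - C(d-e+n-1, n-1) for d >= e.
With n=5, e=2, d=4:
C(4+5-1, 5-1) = C(8, 4) = 70
C(4-2+5-1, 5-1) = C(6, 4) = 15
h(4) = 70 - 15 = 55

55


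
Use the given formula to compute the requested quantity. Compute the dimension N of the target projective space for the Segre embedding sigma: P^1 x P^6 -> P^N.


The Segre embedding maps P^m x P^n into P^N via
all products of coordinates from each factor.
N = (m+1)(n+1) - 1
N = (1+1)(6+1) - 1
N = 2*7 - 1
N = 14 - 1 = 13

13


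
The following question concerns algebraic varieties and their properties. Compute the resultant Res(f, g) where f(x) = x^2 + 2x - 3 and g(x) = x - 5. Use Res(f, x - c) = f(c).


For Res(f, x - c), we evaluate f at x = c.
f(5) = 5^2 + 2*5 - 3
= 25 + 10 - 3
= 35 - 3 = 32
Res(f, g) = 32

32


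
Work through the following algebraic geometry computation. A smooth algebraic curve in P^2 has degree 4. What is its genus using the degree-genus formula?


Using the genus formula for smooth plane curves:
g = (d-1)(d-2)/2
g = (4-1)(4-2)/2
g = 3*2/2
g = 6/2 = 3

3


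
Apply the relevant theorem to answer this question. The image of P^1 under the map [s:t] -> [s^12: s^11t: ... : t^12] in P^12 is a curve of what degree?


The rational normal curve in P^12 is the image of P^1 under the 12-uple Veronese.
A general hyperplane in P^12 pulls back to a degree-12 form on P^1, which has 12 zeros,
so the curve meets a general hyperplane in 12 points. Degree = 12.

12


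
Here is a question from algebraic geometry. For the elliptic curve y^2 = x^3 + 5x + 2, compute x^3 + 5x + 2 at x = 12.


Compute x^3 + 5x + 2 at x = 12:
x^3 = 12^3 = 1728
5*x = 5*12 = 60
Sum: 1728 + 60 + 2 = 1790

1790


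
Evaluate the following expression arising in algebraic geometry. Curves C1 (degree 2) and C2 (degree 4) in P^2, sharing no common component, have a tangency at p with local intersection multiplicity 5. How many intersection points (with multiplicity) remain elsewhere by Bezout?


By Bezout's theorem, the total intersection number is d1 * d2.
Total = 2 * 4 = 8
Intersection multiplicity at p = 5
Remaining intersections = 8 - 5 = 3

3


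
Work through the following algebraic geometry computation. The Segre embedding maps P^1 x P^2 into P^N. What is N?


The Segre embedding maps P^m x P^n into P^N via
all products of coordinates from each factor.
N = (m+1)(n+1) - 1
N = (1+1)(2+1) - 1
N = 2*3 - 1
N = 6 - 1 = 5

5


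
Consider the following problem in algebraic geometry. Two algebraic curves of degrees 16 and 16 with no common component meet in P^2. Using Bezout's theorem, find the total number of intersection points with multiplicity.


Bezout's theorem states the intersection count equals the product of degrees.
Intersection count = 16 * 16 = 256

256


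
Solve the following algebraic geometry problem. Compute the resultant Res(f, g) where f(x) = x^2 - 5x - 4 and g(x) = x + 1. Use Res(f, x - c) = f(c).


For Res(f, x - c), we evaluate f at x = c.
f(-1) = (-1)^2 - 5*(-1) - 4
= 1 + 5 - 4
= 6 - 4 = 2
Res(f, g) = 2

2


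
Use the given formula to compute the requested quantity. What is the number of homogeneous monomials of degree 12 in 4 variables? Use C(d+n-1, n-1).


The number of degree-12 monomials in 4 variables is C(d+n-1, n-1).
= C(12+4-1, 4-1) = C(15, 3)
= 455

455


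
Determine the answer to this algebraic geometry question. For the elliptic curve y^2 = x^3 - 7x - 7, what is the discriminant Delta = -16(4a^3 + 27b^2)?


Compute each component:
4a^3 = 4*(-7)^3 = 4*(-343) = -1372
27b^2 = 27*(-7)^2 = 27*49 = 1323
4a^3 + 27b^2 = -1372 + 1323 = -49
Delta = -16*(-49) = 784

784


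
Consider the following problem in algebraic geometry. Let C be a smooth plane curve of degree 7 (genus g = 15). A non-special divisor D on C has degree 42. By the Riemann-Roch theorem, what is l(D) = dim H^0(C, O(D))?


First, compute the genus of a smooth plane curve of degree 7:
g = (d-1)(d-2)/2 = (7-1)(7-2)/2 = 15
For a non-special divisor D (i.e., h^1(D) = 0), Riemann-Roch gives:
l(D) = deg(D) - g + 1
Since deg(D) = 42 >= 2g - 1 = 29, D is non-special.
l(D) = 42 - 15 + 1 = 28

28


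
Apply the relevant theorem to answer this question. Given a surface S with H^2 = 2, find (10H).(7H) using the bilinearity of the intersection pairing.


Using bilinearity of the intersection pairing on a surface S:
(aH).(bH) = ab * (H.H)
We have H^2 = 2.
D.E = (10H).(7H) = 10*7*2
= 70*2
= 140

140


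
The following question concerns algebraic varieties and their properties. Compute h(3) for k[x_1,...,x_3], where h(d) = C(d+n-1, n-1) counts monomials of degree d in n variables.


The Hilbert function for the polynomial ring in 3 variables is:
h(d) = C(d+n-1, n-1)
h(3) = C(3+3-1, 3-1) = C(5, 2)
= 5! / (2! * 3!)
= 10

10


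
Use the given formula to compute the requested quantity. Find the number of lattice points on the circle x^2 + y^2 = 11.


Systematically check integer values of x where x^2 <= 11.
For each valid x, check if 11 - x^2 is a perfect square.
Total integer solutions found: 0

0


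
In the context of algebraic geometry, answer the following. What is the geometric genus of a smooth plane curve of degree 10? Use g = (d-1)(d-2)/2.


Using the genus formula for smooth plane curves:
g = (d-1)(d-2)/2
g = (10-1)(10-2)/2
g = 9*8/2
g = 72/2 = 36

36


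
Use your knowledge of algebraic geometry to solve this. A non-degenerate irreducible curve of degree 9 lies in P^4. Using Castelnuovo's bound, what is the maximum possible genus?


Castelnuovo's bound: write d - 1 = m(r-1) + epsilon with 0 <= epsilon < r-1.
d - 1 = 9 - 1 = 8
r - 1 = 4 - 1 = 3
8 = 2*3 + 2, so m = 2, epsilon = 2
pi(d, r) = m(m-1)(r-1)/2 + m*epsilon
= 2*1*3/2 + 2*2
= 6/2 + 4
= 3 + 4 = 7

7


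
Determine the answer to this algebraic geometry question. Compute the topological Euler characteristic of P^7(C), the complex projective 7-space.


The complex projective space P^7 has one cell in each even real dimension 0, 2, ..., 14.
The cohomology groups are H^{2k}(P^7) = Z for k = 0,...,7, and 0 otherwise.
Euler characteristic = sum of Betti numbers = 1 per even-dimensional cohomology group.
chi(P^7) = 7 + 1 = 8

8


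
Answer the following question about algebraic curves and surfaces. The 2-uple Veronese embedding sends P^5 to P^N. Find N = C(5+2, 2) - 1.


The Veronese embedding v_d: P^n -> P^N maps each point to all
degree-d monomials in n+1 homogeneous coordinates.
N = C(n+d, d) - 1
N = C(5+2, 2) - 1
N = C(7, 2) - 1
C(7, 2) = 21
N = 21 - 1 = 20

20


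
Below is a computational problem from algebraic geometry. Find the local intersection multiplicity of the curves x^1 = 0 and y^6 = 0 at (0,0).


The intersection multiplicity of V(x^a) and V(y^b) at the origin is:
I(O; V(x^1), V(y^6)) = dim_k(k[x,y]/(x^1, y^6))
A basis for k[x,y]/(x^1, y^6) is the set of monomials x^i * y^j
where 0 <= i < 1 and 0 <= j < 6.
The number of such monomials is 1 * 6 = 6

6


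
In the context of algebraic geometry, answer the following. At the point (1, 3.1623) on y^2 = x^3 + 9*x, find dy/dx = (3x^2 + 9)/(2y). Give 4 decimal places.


Using implicit differentiation of y^2 = x^3 + 9*x:
2y * dy/dx = 3x^2 + 9
dy/dx = (3x^2 + 9)/(2y)
Numerator: 3*1^2 + 9 = 12
Denominator: 2*3.1623 = 6.3246
dy/dx = 12/6.3246 = 1.8974

1.8974


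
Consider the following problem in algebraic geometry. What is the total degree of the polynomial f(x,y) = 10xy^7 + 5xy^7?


Examine each term for its total degree (sum of exponents).
  Term '10xy^7' has total degree 1+7 = 8.
  Term '5xy^7' has total degree 1+7 = 8.
The maximum total degree among all terms is 8.

8


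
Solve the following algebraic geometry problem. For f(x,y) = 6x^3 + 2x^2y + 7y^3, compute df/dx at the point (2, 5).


df/dx = 3*6*x^2 + 2*2*x^1*y
At (2,5): 3*6*2^2 + 2*2*2^1*5
= 72 + 40
= 112

112


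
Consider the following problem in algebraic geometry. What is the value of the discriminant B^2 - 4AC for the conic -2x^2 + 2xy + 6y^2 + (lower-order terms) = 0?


The discriminant of a conic Ax^2 + Bxy + Cy^2 + ... = 0 is B^2 - 4AC.
B^2 = 2^2 = 4
4AC = 4*(-2)*6 = -48
Discriminant = 4 + 48 = 52

52


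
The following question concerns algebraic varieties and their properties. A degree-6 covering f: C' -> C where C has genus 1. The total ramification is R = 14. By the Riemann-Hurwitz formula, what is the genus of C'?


Riemann-Hurwitz formula: 2g' - 2 = d(2g - 2) + R
Given: d = 6, g = 1, R = 14
2g' - 2 = 6*(2*1 - 2) + 14
2g' - 2 = 6*0 + 14
2g' - 2 = 0 + 14 = 14
2g' = 16
g' = 8

8


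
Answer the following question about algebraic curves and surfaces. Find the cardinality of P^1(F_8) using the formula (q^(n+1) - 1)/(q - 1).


P^1(F_8) has (q^(n+1) - 1)/(q - 1) points.
= 8^1 + 8^0
= 8 + 1
= 9

9


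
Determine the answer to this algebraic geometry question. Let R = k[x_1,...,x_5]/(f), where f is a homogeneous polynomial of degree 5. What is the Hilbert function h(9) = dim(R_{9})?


For R = k[x_1,...,x_n]/(f) with f homogeneous of degree e:
The Hilbert series is (1 - t^e)/(1 - t)^n.
So h(d) = C(d+n-1, n-1) - C(d-e+n-1, n-1) for d >= e.
With n=5, e=5, d=9:
C(9+5-1, 5-1) = C(13, 4) = 715
C(9-5+5-1, 5-1) = C(8, 4) = 70
h(9) = 715 - 70 = 645

645


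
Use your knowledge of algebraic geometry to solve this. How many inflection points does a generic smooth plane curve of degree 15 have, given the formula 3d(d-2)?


For a general smooth plane curve C of degree d, the inflection points are
the intersection of C with its Hessian curve, which has degree 3(d-2).
By Bezout, the total intersection number is d * 3(d-2) = 15 * 39 = 585.
For a general curve every flex is ordinary, so each contributes
multiplicity 1 to C·Hess(C), and the number of distinct inflection
points is 3d(d-2).
Inflection points = 3*15*(15-2) = 3*15*13 = 585

585


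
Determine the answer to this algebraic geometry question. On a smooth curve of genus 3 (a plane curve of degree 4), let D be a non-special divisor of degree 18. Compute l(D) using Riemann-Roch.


First, compute the genus of a smooth plane curve of degree 4:
g = (d-1)(d-2)/2 = (4-1)(4-2)/2 = 3
For a non-special divisor D (i.e., h^1(D) = 0), Riemann-Roch gives:
l(D) = deg(D) - g + 1
Since deg(D) = 18 >= 2g - 1 = 5, D is non-special.
l(D) = 18 - 3 + 1 = 16

16


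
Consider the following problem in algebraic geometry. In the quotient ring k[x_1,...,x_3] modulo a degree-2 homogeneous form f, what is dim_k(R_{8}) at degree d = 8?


For R = k[x_1,...,x_n]/(f) with f homogeneous of degree e:
The Hilbert series is (1 - t^e)/(1 - t)^n.
So h(d) = C(d+n-1, n-1) - C(d-e+n-1, n-1) for d >= e.
With n=3, e=2, d=8:
C(8+3-1, 3-1) = C(10, 2) = 45
C(8-2+3-1, 3-1) = C(8, 2) = 28
h(8) = 45 - 28 = 17

17


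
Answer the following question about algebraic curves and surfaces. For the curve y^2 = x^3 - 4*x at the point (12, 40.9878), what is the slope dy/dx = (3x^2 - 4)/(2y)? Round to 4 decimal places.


Using implicit differentiation of y^2 = x^3 - 4*x:
2y * dy/dx = 3x^2 - 4
dy/dx = (3x^2 - 4)/(2y)
Numerator: 3*12^2 - 4 = 428
Denominator: 2*40.9878 = 81.9756
dy/dx = 428/81.9756 = 5.2211

5.2211


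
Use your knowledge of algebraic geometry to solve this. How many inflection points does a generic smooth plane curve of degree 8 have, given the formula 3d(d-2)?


For a general smooth plane curve C of degree d, the inflection points are
the intersection of C with its Hessian curve, which has degree 3(d-2).
By Bezout, the total intersection number is d * 3(d-2) = 8 * 18 = 144.
For a general curve every flex is ordinary, so each contributes
multiplicity 1 to C·Hess(C), and the number of distinct inflection
points is 3d(d-2).
Inflection points = 3*8*(8-2) = 3*8*6 = 144

144


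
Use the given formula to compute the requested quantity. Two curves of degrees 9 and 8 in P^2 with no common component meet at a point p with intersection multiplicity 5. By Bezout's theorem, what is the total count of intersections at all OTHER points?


By Bezout's theorem, the total intersection number is d1 * d2.
Total = 9 * 8 = 72
Intersection multiplicity at p = 5
Remaining intersections = 72 - 5 = 67

67


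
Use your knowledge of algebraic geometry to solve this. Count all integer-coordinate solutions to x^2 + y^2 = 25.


Systematically check integer values of x where x^2 <= 25.
For each valid x, check if 25 - x^2 is a perfect square.
x=0: 25 - 0 = 25, sqrt = 5 (valid)
x=3: 25 - 9 = 16, sqrt = 4 (valid)
x=4: 25 - 16 = 9, sqrt = 3 (valid)
x=5: 25 - 25 = 0, sqrt = 0 (valid)
Total integer solutions found: 12

12


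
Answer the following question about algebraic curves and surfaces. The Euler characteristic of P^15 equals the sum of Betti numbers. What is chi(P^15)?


The complex projective space P^15 has one cell in each even real dimension 0, 2, ..., 30.
The cohomology groups are H^{2k}(P^15) = Z for k = 0,...,15, and 0 otherwise.
Euler characteristic = sum of Betti numbers = 1 per even-dimensional cohomology group.
chi(P^15) = 15 + 1 = 16

16


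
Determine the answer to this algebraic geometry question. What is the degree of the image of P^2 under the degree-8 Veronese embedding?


The Veronese variety v_8(P^2) has degree d^r.
d^r = 8^2 = 64

64


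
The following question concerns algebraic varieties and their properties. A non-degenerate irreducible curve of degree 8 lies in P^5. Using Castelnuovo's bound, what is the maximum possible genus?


Castelnuovo's bound: write d - 1 = m(r-1) + epsilon with 0 <= epsilon < r-1.
d - 1 = 8 - 1 = 7
r - 1 = 5 - 1 = 4
7 = 1*4 + 3, so m = 1, epsilon = 3
pi(d, r) = m(m-1)(r-1)/2 + m*epsilon
= 1*0*4/2 + 1*3
= 0/2 + 3
= 0 + 3 = 3

3


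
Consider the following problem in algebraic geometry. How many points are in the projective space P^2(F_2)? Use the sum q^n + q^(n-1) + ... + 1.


P^2(F_2) has (q^(n+1) - 1)/(q - 1) points.
= 2^2 + 2^1 + 2^0
= 4 + 2 + 1
= 7

7


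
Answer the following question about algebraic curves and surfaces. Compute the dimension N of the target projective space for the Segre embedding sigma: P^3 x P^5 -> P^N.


The Segre embedding maps P^m x P^n into P^N via
all products of coordinates from each factor.
N = (m+1)(n+1) - 1
N = (3+1)(5+1) - 1
N = 4*6 - 1
N = 24 - 1 = 23

23


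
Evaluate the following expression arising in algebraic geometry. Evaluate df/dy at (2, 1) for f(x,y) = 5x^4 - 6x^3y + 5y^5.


df/dy = (-6)*x^3 + 5*5*y^4
At (2,1): (-6)*2^3 + 5*5*1^4
= -48 + 25
= -23

-23


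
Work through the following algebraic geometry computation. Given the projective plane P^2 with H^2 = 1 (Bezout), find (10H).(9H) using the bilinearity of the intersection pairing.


Using bilinearity of the intersection pairing on the projective plane P^2:
(aH).(bH) = ab * (H.H)
We have H^2 = 1 (Bezout).
D.E = (10H).(9H) = 10*9*1
= 90*1
= 90

90


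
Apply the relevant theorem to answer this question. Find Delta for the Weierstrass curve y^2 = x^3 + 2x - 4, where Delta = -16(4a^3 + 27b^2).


Compute each component:
4a^3 = 4*2^3 = 4*8 = 32
27b^2 = 27*(-4)^2 = 27*16 = 432
4a^3 + 27b^2 = 32 + 432 = 464
Delta = -16*464 = -7424

-7424


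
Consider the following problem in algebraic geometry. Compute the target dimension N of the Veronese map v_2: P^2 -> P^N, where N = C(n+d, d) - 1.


The Veronese embedding v_d: P^n -> P^N maps each point to all
degree-d monomials in n+1 homogeneous coordinates.
N = C(n+d, d) - 1
N = C(2+2, 2) - 1
N = C(4, 2) - 1
C(4, 2) = 6
N = 6 - 1 = 5

5


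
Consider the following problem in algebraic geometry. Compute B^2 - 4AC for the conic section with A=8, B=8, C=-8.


The discriminant of a conic Ax^2 + Bxy + Cy^2 + ... = 0 is B^2 - 4AC.
B^2 = 8^2 = 64
4AC = 4*8*(-8) = -256
Discriminant = 64 + 256 = 320

320


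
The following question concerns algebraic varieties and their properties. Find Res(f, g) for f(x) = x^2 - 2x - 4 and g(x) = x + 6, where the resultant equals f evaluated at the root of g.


For Res(f, x - c), we evaluate f at x = c.
f(-6) = (-6)^2 - 2*(-6) - 4
= 36 + 12 - 4
= 48 - 4 = 44
Res(f, g) = 44

44


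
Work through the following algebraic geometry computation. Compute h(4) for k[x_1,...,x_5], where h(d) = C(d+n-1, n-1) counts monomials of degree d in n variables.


The Hilbert function for the polynomial ring in 5 variables is:
h(d) = C(d+n-1, n-1)
h(4) = C(4+5-1, 5-1) = C(8, 4)
= 8! / (4! * 4!)
= 70

70


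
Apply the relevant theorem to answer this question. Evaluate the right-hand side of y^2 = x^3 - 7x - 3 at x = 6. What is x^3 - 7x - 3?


Compute x^3 - 7x - 3 at x = 6:
x^3 = 6^3 = 216
(-7)*x = (-7)*6 = -42
Sum: 216 - 42 - 3 = 171

171


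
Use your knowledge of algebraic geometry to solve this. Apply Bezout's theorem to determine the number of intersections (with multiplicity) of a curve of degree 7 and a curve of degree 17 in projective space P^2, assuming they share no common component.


Bezout's theorem states the intersection count equals the product of degrees.
Intersection count = 7 * 17 = 119

119


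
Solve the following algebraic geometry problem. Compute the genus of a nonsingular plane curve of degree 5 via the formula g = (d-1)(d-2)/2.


Using the genus formula for smooth plane curves:
g = (d-1)(d-2)/2
g = (5-1)(5-2)/2
g = 4*3/2
g = 12/2 = 6

6


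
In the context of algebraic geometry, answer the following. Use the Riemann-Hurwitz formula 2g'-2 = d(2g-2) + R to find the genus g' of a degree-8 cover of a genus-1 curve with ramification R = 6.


Riemann-Hurwitz formula: 2g' - 2 = d(2g - 2) + R
Given: d = 8, g = 1, R = 6
2g' - 2 = 8*(2*1 - 2) + 6
2g' - 2 = 8*0 + 6
2g' - 2 = 0 + 6 = 6
2g' = 8
g' = 4

4


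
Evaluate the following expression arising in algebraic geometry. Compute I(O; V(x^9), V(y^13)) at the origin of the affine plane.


The intersection multiplicity of V(x^a) and V(y^b) at the origin is:
I(O; V(x^9), V(y^13)) = dim_k(k[x,y]/(x^9, y^13))
A basis for k[x,y]/(x^9, y^13) is the set of monomials x^i * y^j
where 0 <= i < 9 and 0 <= j < 13.
The number of such monomials is 9 * 13 = 117

117


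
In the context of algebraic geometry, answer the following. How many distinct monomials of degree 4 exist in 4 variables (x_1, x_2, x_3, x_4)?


The number of degree-4 monomials in 4 variables is C(d+n-1, n-1).
= C(4+4-1, 4-1) = C(7, 3)
= 35

35


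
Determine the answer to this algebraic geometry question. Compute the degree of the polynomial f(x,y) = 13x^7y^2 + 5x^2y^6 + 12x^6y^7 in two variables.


Examine each term for its total degree (sum of exponents).
  Term '13x^7y^2' has total degree 7+2 = 9.
  Term '5x^2y^6' has total degree 2+6 = 8.
  Term '12x^6y^7' has total degree 6+7 = 13.
The maximum total degree among all terms is 13.

13
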